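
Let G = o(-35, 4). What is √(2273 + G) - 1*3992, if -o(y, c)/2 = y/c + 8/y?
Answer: -3992 + √11225690/70 ≈ -3944.1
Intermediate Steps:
o(y, c) = -16/y - 2*y/c (o(y, c) = -2*(y/c + 8/y) = -2*(8/y + y/c) = -16/y - 2*y/c)
G = 1257/70 (G = -16/(-35) - 2*(-35)/4 = -16*(-1/35) - 2*(-35)*¼ = 16/35 + 35/2 = 1257/70 ≈ 17.957)
√(2273 + G) - 1*3992 = √(2273 + 1257/70) - 1*3992 = √(160367/70) - 3992 = √11225690/70 - 3992 = -3992 + √11225690/70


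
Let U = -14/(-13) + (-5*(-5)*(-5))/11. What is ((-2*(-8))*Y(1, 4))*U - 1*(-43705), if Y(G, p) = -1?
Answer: 6273351/143 ≈ 43870.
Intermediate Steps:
U = -1471/143 (U = -14*(-1/13) + (25*(-5))*(1/11) = 14/13 - 125*1/11 = 14/13 - 125/11 = -1471/143 ≈ -10.287)
((-2*(-8))*Y(1, 4))*U - 1*(-43705) = (-2*(-8)*(-1))*(-1471/143) - 1*(-43705) = (16*(-1))*(-1471/143) + 43705 = -16*(-1471/143) + 43705 = 23536/143 + 43705 = 6273351/143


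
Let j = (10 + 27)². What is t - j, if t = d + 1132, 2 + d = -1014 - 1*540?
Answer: -1793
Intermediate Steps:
d = -1556 (d = -2 + (-1014 - 1*540) = -2 + (-1014 - 540) = -2 - 1554 = -1556)
t = -424 (t = -1556 + 1132 = -424)
j = 1369 (j = 37² = 1369)
t - j = -424 - 1*1369 = -424 - 1369 = -1793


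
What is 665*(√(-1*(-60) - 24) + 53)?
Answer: 39235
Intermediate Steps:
665*(√(-1*(-60) - 24) + 53) = 665*(√(60 - 24) + 53) = 665*(√36 + 53) = 665*(6 + 53) = 665*59 = 39235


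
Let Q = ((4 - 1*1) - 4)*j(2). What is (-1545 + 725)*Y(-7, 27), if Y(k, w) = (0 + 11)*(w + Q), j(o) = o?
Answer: -225500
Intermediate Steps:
Q = -2 (Q = ((4 - 1*1) - 4)*2 = ((4 - 1) - 4)*2 = (3 - 4)*2 = -1*2 = -2)
Y(k, w) = -22 + 11*w (Y(k, w) = (0 + 11)*(w - 2) = 11*(-2 + w) = -22 + 11*w)
(-1545 + 725)*Y(-7, 27) = (-1545 + 725)*(-22 + 11*27) = -820*(-22 + 297) = -820*275 = -225500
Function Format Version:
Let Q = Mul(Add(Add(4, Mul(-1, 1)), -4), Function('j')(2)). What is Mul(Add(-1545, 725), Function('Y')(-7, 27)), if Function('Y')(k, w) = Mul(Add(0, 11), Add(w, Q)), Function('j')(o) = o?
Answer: -225500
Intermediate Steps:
Q = -2 (Q = Mul(Add(Add(4, Mul(-1, 1)), -4), 2) = Mul(Add(Add(4, -1), -4), 2) = Mul(Add(3, -4), 2) = Mul(-1, 2) = -2)
Function('Y')(k, w) = Add(-22, Mul(11, w)) (Function('Y')(k, w) = Mul(Add(0, 11), Add(w, -2)) = Mul(11, Add(-2, w)) = Add(-22, Mul(11, w)))
Mul(Add(-1545, 725), Function('Y')(-7, 27)) = Mul(Add(-1545, 725), Add(-22, Mul(11, 27))) = Mul(-820, Add(-22, 297)) = Mul(-820, 275) = -225500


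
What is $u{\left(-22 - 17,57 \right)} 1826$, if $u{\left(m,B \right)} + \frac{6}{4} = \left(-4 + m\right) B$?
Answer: $-4478265$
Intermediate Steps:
$u{\left(m,B \right)} = - \frac{3}{2} + B \left(-4 + m\right)$ ($u{\left(m,B \right)} = - \frac{3}{2} + \left(-4 + m\right) B = - \frac{3}{2} + B \left(-4 + m\right)$)
$u{\left(-22 - 17,57 \right)} 1826 = \left(- \frac{3}{2} - 228 + 57 \left(-22 - 17\right)\right) 1826 = \left(- \frac{3}{2} - 228 + 57 \left(-39\right)\right) 1826 = \left(- \frac{3}{2} - 228 - 2223\right) 1826 = \left(- \frac{4905}{2}\right) 1826 = -4478265$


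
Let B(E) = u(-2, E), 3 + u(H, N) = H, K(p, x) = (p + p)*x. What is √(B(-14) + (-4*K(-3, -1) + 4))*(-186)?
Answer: -930*I ≈ -930.0*I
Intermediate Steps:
K(p, x) = 2*p*x (K(p, x) = (2*p)*x = 2*p*x)
u(H, N) = -3 + H
B(E) = -5 (B(E) = -3 - 2 = -5)
√(B(-14) + (-4*K(-3, -1) + 4))*(-186) = √(-5 + (-8*(-3)*(-1) + 4))*(-186) = √(-5 + (-4*6 + 4))*(-186) = √(-5 + (-24 + 4))*(-186) = √(-5 - 20)*(-186) = √(-25)*(-186) = (5*I)*(-186) = -930*I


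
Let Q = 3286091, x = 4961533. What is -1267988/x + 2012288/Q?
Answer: 5817309362596/16304048937503 ≈ 0.35680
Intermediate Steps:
-1267988/x + 2012288/Q = -1267988/4961533 + 2012288/3286091 = 5817309362596/16304048937503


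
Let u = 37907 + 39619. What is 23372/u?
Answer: 11686/38763 ≈ 0.30147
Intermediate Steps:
u = 77526
23372/u = 23372/77526 = 23372*(1/77526) = 11686/38763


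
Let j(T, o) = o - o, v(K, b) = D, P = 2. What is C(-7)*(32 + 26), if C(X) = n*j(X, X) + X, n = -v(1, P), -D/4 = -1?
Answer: -406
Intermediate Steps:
D = 4 (D = -4*(-1) = 4)
v(K, b) = 4
j(T, o) = 0
n = -4 (n = -1*4 = -4)
C(X) = X (C(X) = -4*0 + X = 0 + X = X)
C(-7)*(32 + 26) = -7*(32 + 26) = -7*58 = -406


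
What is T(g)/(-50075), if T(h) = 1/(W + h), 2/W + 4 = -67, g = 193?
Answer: -71/686077575 ≈ -1.0349e-7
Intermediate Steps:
W = -2/71 (W = 2/(-4 - 67) = 2/(-71) = 2*(-1/71) = -2/71 ≈ -0.028169)
T(h) = 1/(-2/71 + h)
T(g)/(-50075) = (71/(-2 + 71*193))/(-50075) = (71/(-2 + 13703))*(-1/50075) = (71/13701)*(-1/50075) = -71/686077575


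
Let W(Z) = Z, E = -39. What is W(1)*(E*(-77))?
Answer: 3003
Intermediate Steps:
W(1)*(E*(-77)) = 1*(-39*(-77)) = 1*3003 = 3003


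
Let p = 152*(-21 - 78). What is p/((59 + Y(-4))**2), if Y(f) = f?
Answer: -1368/275 ≈ -4.9745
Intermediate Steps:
p = -15048 (p = 152*(-99) = -15048)
p/((59 + Y(-4))**2) = -15048/(59 - 4)**2 = -15048/(55**2) = -15048/3025 = -15048*1/3025 = -1368/275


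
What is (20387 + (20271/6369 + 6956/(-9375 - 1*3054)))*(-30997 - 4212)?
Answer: -18943013582694746/26386767 ≈ -7.1790e+8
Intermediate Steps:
(20387 + (20271/6369 + 6956/(-9375 - 1*3054)))*(-30997 - 4212) = (20387 + (20271*(1/6369) + 6956/(-9375 - 3054)))*(-35209) = (20387 + (6757/2123 + 6956/(-12429)))*(-35209) = (20387 + (6757/2123 + 6956*(-1/12429)))*(-35209) = (20387 + (6757/2123 - 6956/12429))*(-35209) = (20387 + 69215165/26386767)*(-35209) = (538016233994/26386767)*(-35209) = -18943013582694746/26386767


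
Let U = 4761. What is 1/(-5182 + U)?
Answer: -1/421 ≈ -0.0023753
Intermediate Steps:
1/(-5182 + U) = 1/(-5182 + 4761) = 1/(-421) = -1/421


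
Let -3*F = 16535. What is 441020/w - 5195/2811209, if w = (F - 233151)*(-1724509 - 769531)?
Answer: -463650309408343/250999176697471384 ≈ -0.0018472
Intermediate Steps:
F = -16535/3 (F = -⅓*16535 = -16535/3 ≈ -5511.7)
w = 1785702711520/3 (w = (-16535/3 - 233151)*(-1724509 - 769531) = -715988/3*(-2494040) = 1785702711520/3 ≈ 5.9523e+11)
441020/w - 5195/2811209 = 441020/(1785702711520/3) - 5195/2811209 = 441020*(3/1785702711520) - 5195*1/2811209 = 66153/89285135576 - 5195/2811209 = -463650309408343/250999176697471384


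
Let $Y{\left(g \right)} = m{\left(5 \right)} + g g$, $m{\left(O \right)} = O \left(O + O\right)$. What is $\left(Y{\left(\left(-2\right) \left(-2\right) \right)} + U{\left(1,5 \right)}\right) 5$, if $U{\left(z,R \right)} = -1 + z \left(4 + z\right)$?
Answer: $350$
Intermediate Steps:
$m{\left(O \right)} = 2 O^{2}$ ($m{\left(O \right)} = O 2 O = 2 O^{2}$)
$Y{\left(g \right)} = 50 + g^{2}$ ($Y{\left(g \right)} = 2 \cdot 5^{2} + g g = 2 \cdot 25 + g^{2} = 50 + g^{2}$)
$\left(Y{\left(\left(-2\right) \left(-2\right) \right)} + U{\left(1,5 \right)}\right) 5 = \left(\left(50 + \left(\left(-2\right) \left(-2\right)\right)^{2}\right) + \left(-1 + 1^{2} + 4 \cdot 1\right)\right) 5 = \left(\left(50 + 4^{2}\right) + \left(-1 + 1 + 4\right)\right) 5 = \left(\left(50 + 16\right) + 4\right) 5 = \left(66 + 4\right) 5 = 70 \cdot 5 = 350$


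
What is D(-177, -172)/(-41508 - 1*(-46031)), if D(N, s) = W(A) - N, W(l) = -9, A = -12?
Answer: 168/4523 ≈ 0.037143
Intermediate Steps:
D(N, s) = -9 - N
D(-177, -172)/(-41508 - 1*(-46031)) = (-9 - 1*(-177))/(-41508 - 1*(-46031)) = (-9 + 177)/(-41508 + 46031) = 168/4523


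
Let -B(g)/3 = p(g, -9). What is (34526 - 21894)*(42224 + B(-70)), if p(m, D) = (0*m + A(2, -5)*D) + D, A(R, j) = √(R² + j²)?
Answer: 533714632 + 341064*√29 ≈ 5.3555e+8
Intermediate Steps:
p(m, D) = D + D*√29 (p(m, D) = (0*m + √(2² + (-5)²)*D) + D = (0 + √(4 + 25)*D) + D = (0 + √29*D) + D = (0 + D*√29) + D = D*√29 + D = D + D*√29)
B(g) = 27 + 27*√29 (B(g) = -(-27)*(1 + √29) = -3*(-9 - 9*√29) = 27 + 27*√29)
(34526 - 21894)*(42224 + B(-70)) = (34526 - 21894)*(42224 + (27 + 27*√29)) = 12632*(42251 + 27*√29) = 533714632 + 341064*√29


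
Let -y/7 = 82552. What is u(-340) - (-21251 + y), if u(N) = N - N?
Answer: 599115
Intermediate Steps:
y = -577864 (y = -7*82552 = -577864)
u(N) = 0
u(-340) - (-21251 + y) = 0 - (-21251 - 577864) = 0 - 1*(-599115) = 0 + 599115 = 599115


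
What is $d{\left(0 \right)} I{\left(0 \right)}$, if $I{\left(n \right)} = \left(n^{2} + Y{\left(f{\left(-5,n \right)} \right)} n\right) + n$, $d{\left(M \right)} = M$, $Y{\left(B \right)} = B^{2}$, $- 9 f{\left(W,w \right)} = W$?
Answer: $0$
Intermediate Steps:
$f{\left(W,w \right)} = - \frac{W}{9}$
$I{\left(n \right)} = n^{2} + \frac{106 n}{81}$ ($I{\left(n \right)} = \left(n^{2} + \left(\left(- \frac{1}{9}\right) \left(-5\right)\right)^{2} n\right) + n = \left(n^{2} + \left(\frac{5}{9}\right)^{2} n\right) + n = \left(n^{2} + \frac{25 n}{81}\right) + n = n^{2} + \frac{106 n}{81}$)
$d{\left(0 \right)} I{\left(0 \right)} = 0 \cdot \frac{1}{81} \cdot 0 \left(106 + 81 \cdot 0\right) = 0 \cdot \frac{1}{81} \cdot 0 \left(106 + 0\right) = 0 \cdot \frac{1}{81} \cdot 0 \cdot 106 = 0 \cdot 0 = 0$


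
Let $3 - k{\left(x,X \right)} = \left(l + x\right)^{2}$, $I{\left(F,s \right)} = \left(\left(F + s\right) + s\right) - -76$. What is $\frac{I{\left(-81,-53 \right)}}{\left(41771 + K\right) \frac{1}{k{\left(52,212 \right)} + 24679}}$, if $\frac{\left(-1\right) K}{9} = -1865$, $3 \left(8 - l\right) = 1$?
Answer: $- \frac{7033589}{175668} \approx -40.039$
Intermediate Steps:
$l = \frac{23}{3}$ ($l = 8 - \frac{1}{3} = \frac{23}{3} \approx 7.6667$)
$I{\left(F,s \right)} = 76 + F + 2 s$ ($I{\left(F,s \right)} = \left(F + 2 s\right) + 76 = 76 + F + 2 s$)
$K = 16785$ ($K = \left(-9\right) \left(-1865\right) = 16785$)
$k{\left(x,X \right)} = 3 - \left(\frac{23}{3} + x\right)^{2}$
$\frac{I{\left(-81,-53 \right)}}{\left(41771 + K\right) \frac{1}{k{\left(52,212 \right)} + 24679}} = \frac{76 - 81 + 2 \left(-53\right)}{\left(41771 + 16785\right) \frac{1}{\left(3 - \frac{\left(23 + 3 \cdot 52\right)^{2}}{9}\right) + 24679}} = \frac{76 - 81 - 106}{58556 \frac{1}{\left(3 - \frac{\left(23 + 156\right)^{2}}{9}\right) + 24679}} = - \frac{111}{58556 \frac{1}{\left(3 - \frac{179^{2}}{9}\right) + 24679}} = - \frac{111}{58556 \frac{1}{\left(3 - \frac{32041}{9}\right) + 24679}} = - \frac{111}{58556 \frac{1}{- \frac{32014}{9} + 24679}} = - \frac{111}{58556 \frac{1}{\frac{190097}{9}}} = - \frac{111}{58556 \cdot \frac{9}{190097}} = - \frac{111}{\frac{527004}{190097}} = \left(-111\right) \frac{190097}{527004} = - \frac{7033589}{175668}$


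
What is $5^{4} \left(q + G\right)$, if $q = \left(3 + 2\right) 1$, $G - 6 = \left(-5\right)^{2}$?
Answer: $22500$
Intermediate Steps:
$G = 31$ ($G = 6 + \left(-5\right)^{2} = 6 + 25 = 31$)
$q = 5$ ($q = 5 \cdot 1 = 5$)
$5^{4} \left(q + G\right) = 5^{4} \left(5 + 31\right) = 625 \cdot 36 = 22500$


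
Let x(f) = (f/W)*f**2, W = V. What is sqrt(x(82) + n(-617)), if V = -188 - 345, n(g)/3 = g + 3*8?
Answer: 5*I*sqrt(19019)/13 ≈ 53.042*I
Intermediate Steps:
n(g) = 72 + 3*g (n(g) = 3*(g + 3*8) = 3*(g + 24) = 3*(24 + g) = 72 + 3*g)
V = -533
W = -533
x(f) = -f**3/533 (x(f) = (f/(-533))*f**2 = (f*(-1/533))*f**2 = (-f/533)*f**2 = -f**3/533)
sqrt(x(82) + n(-617)) = sqrt(-1/533*82**3 + (72 + 3*(-617))) = sqrt(-1/533*551368 + (72 - 1851)) = sqrt(-13448/13 - 1779) = sqrt(-36575/13) = 5*I*sqrt(19019)/13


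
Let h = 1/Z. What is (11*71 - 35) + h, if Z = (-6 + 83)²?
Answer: 4423035/5929 ≈ 746.00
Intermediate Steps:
Z = 5929 (Z = 77² = 5929)
h = 1/5929 ≈ 0.00016866
(11*71 - 35) + h = (11*71 - 35) + 1/5929 = (781 - 35) + 1/5929 = 746 + 1/5929 = 4423035/5929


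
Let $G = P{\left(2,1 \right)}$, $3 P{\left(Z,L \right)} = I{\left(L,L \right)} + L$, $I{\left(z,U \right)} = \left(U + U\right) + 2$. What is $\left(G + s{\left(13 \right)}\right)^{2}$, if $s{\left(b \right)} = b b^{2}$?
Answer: $\frac{43507216}{9} \approx 4.8341 \cdot 10^{6}$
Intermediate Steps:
$I{\left(z,U \right)} = 2 + 2 U$ ($I{\left(z,U \right)} = 2 U + 2 = 2 + 2 U$)
$P{\left(Z,L \right)} = \frac{2}{3} + L$ ($P{\left(Z,L \right)} = \frac{\left(2 + 2 L\right) + L}{3} = \frac{2 + 3 L}{3} = \frac{2}{3} + L$)
$G = \frac{5}{3}$ ($G = \frac{2}{3} + 1 = \frac{5}{3} \approx 1.6667$)
$s{\left(b \right)} = b^{3}$
$\left(G + s{\left(13 \right)}\right)^{2} = \left(\frac{5}{3} + 13^{3}\right)^{2} = \left(\frac{5}{3} + 2197\right)^{2} = \left(\frac{6596}{3}\right)^{2} = \frac{43507216}{9}$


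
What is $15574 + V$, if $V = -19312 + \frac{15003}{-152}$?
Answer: $- \frac{583179}{152} \approx -3836.7$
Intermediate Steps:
$V = - \frac{2950427}{152}$ ($V = -19312 + 15003 \left(- \frac{1}{152}\right) = -19312 - \frac{15003}{152} = - \frac{2950427}{152} \approx -19411.0$)
$15574 + V = 15574 - \frac{2950427}{152} = - \frac{583179}{152}$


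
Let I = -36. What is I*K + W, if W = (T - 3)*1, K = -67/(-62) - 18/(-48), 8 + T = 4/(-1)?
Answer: -4179/62 ≈ -67.403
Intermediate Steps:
T = -12 (T = -8 + 4/(-1) = -8 + 4*(-1) = -8 - 4 = -12)
K = 361/248 (K = -67*(-1/62) - 18*(-1/48) = 67/62 + 3/8 = 361/248 ≈ 1.4556)
W = -15 (W = (-12 - 3)*1 = -15*1 = -15)
I*K + W = -36*361/248 - 15 = -3249/62 - 15 = -4179/62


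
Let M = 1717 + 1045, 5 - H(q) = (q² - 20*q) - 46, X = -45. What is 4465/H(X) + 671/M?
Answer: -2600969/1984497 ≈ -1.3106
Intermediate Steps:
H(q) = 51 - q² + 20*q (H(q) = 5 - ((q² - 20*q) - 46) = 5 - (-46 + q² - 20*q) = 5 + (46 - q² + 20*q) = 51 - q² + 20*q)
M = 2762
4465/H(X) + 671/M = 4465/(51 - 1*(-45)² + 20*(-45)) + 671/2762 = 4465/(51 - 1*2025 - 900) + 671*(1/2762) = 4465/(51 - 2025 - 900) + 671/2762 = 4465/(-2874) + 671/2762 = 4465*(-1/2874) + 671/2762 = -4465/2874 + 671/2762 = -2600969/1984497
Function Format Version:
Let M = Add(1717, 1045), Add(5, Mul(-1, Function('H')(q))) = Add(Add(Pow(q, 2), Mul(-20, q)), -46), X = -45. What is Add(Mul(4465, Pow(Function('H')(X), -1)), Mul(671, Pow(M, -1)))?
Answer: Rational(-2600969, 1984497) ≈ -1.3106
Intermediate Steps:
Function('H')(q) = Add(51, Mul(-1, Pow(q, 2)), Mul(20, q)) (Function('H')(q) = Add(5, Mul(-1, Add(Add(Pow(q, 2), Mul(-20, q)), -46))) = Add(5, Mul(-1, Add(-46, Pow(q, 2), Mul(-20, q)))) = Add(5, Add(46, Mul(-1, Pow(q, 2)), Mul(20, q))) = Add(51, Mul(-1, Pow(q, 2)), Mul(20, q)))
M = 2762
Add(Mul(4465, Pow(Function('H')(X), -1)), Mul(671, Pow(M, -1))) = Add(Mul(4465, Pow(Add(51, Mul(-1, Pow(-45, 2)), Mul(20, -45)), -1)), Mul(671, Pow(2762, -1))) = Add(Mul(4465, Pow(Add(51, Mul(-1, 2025), -900), -1)), Mul(671, Rational(1, 2762))) = Add(Mul(4465, Pow(Add(51, -2025, -900), -1)), Rational(671, 2762)) = Add(Mul(4465, Pow(-2874, -1)), Rational(671, 2762)) = Add(Mul(4465, Rational(-1, 2874)), Rational(671, 2762)) = Add(Rational(-4465, 2874), Rational(671, 2762)) = Rational(-2600969, 1984497)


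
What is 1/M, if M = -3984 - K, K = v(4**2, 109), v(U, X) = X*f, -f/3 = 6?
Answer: -1/2022 ≈ -0.00049456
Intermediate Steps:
f = -18 (f = -3*6 = -18)
v(U, X) = -18*X (v(U, X) = X*(-18) = -18*X)
K = -1962 (K = -18*109 = -1962)
M = -2022 (M = -3984 - 1*(-1962) = -3984 + 1962 = -2022)
1/M = 1/(-2022) = -1/2022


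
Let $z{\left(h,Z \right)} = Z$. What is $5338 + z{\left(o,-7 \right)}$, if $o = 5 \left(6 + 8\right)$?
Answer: $5331$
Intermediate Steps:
$o = 70$ ($o = 5 \cdot 14 = 70$)
$5338 + z{\left(o,-7 \right)} = 5338 - 7 = 5331$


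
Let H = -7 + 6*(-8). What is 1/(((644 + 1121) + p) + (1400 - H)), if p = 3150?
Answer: 1/6370 ≈ 0.00015699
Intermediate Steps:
H = -55 (H = -7 - 48 = -55)
1/(((644 + 1121) + p) + (1400 - H)) = 1/(((644 + 1121) + 3150) + (1400 - 1*(-55))) = 1/((1765 + 3150) + (1400 + 55)) = 1/(4915 + 1455) = 1/6370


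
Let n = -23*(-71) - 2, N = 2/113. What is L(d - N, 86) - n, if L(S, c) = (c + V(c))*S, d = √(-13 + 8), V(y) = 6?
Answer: -184487/113 + 92*I*√5 ≈ -1632.6 + 205.72*I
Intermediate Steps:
N = 2/113 (N = 2*(1/113) = 2/113 ≈ 0.017699)
d = I*√5 (d = √(-5) = I*√5 ≈ 2.2361*I)
L(S, c) = S*(6 + c) (L(S, c) = (c + 6)*S = (6 + c)*S = S*(6 + c))
n = 1631 (n = 1633 - 2 = 1631)
L(d - N, 86) - n = (I*√5 - 1*2/113)*(6 + 86) - 1*1631 = (I*√5 - 2/113)*92 - 1631 = (-2/113 + I*√5)*92 - 1631 = (-184/113 + 92*I*√5) - 1631 = -184487/113 + 92*I*√5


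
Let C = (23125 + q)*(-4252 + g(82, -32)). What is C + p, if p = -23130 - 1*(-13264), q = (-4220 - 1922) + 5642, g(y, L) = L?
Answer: -96935366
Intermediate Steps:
q = -500 (q = -6142 + 5642 = -500)
p = -9866 (p = -23130 + 13264 = -9866)
C = -96925500 (C = (23125 - 500)*(-4252 - 32) = 22625*(-4284) = -96925500)
C + p = -96925500 - 9866 = -96935366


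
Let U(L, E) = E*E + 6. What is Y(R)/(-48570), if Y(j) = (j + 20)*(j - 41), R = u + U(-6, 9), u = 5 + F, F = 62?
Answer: -3277/8095 ≈ -0.40482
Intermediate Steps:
u = 67 (u = 5 + 62 = 67)
U(L, E) = 6 + E² (U(L, E) = E² + 6 = 6 + E²)
R = 154 (R = 67 + (6 + 9²) = 67 + (6 + 81) = 67 + 87 = 154)
Y(j) = (-41 + j)*(20 + j) (Y(j) = (20 + j)*(-41 + j) = (-41 + j)*(20 + j))
Y(R)/(-48570) = (-820 + 154² - 21*154)/(-48570) = (-820 + 23716 - 3234)*(-1/48570) = 19662*(-1/48570) = -3277/8095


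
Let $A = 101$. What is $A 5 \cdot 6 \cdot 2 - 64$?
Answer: $5996$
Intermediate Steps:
$A 5 \cdot 6 \cdot 2 - 64 = 101 \cdot 5 \cdot 6 \cdot 2 - 64 = 101 \cdot 30 \cdot 2 - 64 = 101 \cdot 60 - 64 = 6060 - 64 = 5996$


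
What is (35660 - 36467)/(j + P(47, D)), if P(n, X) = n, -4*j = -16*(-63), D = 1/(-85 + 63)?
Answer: 807/205 ≈ 3.9366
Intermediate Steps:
D = -1/22 (D = 1/(-22) = -1/22 ≈ -0.045455)
j = -252 (j = -(-4)*(-63) = -¼*1008 = -252)
(35660 - 36467)/(j + P(47, D)) = (35660 - 36467)/(-252 + 47) = -807/(-205) = -807*(-1/205) = 807/205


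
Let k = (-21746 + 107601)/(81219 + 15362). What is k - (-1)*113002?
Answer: 10913932017/96581 ≈ 1.1300e+5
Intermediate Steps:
k = 85855/96581 ≈ 0.88894
k - (-1)*113002 = 85855/96581 - (-1)*113002 = 85855/96581 - 1*(-113002) = 85855/96581 + 113002 = 10913932017/96581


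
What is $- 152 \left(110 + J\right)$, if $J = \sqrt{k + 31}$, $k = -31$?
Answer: $-16720$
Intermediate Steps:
$J = 0$ ($J = \sqrt{-31 + 31} = \sqrt{0} = 0$)
$- 152 \left(110 + J\right) = - 152 \left(110 + 0\right) = \left(-152\right) 110 = -16720$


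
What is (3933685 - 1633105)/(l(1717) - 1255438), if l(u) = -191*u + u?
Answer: -575145/395417 ≈ -1.4545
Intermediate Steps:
l(u) = -190*u
(3933685 - 1633105)/(l(1717) - 1255438) = (3933685 - 1633105)/(-190*1717 - 1255438) = 2300580/(-326230 - 1255438) = 2300580/(-1581668) = 2300580*(-1/1581668) = -575145/395417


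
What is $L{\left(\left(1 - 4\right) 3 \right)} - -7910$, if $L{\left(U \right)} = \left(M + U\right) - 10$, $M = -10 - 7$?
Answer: $7874$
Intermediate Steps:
$M = -17$
$L{\left(U \right)} = -27 + U$ ($L{\left(U \right)} = \left(-17 + U\right) - 10 = -27 + U$)
$L{\left(\left(1 - 4\right) 3 \right)} - -7910 = \left(-27 + \left(1 - 4\right) 3\right) - -7910 = \left(-27 - 9\right) + 7910 = -36 + 7910 = 7874$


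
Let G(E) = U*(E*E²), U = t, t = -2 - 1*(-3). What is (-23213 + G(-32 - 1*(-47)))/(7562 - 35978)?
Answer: 9919/14208 ≈ 0.69813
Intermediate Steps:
t = 1 (t = -2 + 3 = 1)
U = 1
G(E) = E³ (G(E) = 1*(E*E²) = 1*E³ = E³)
(-23213 + G(-32 - 1*(-47)))/(7562 - 35978) = (-23213 + (-32 - 1*(-47))³)/(7562 - 35978) = (-23213 + (-32 + 47)³)/(-28416) = (-23213 + 15³)*(-1/28416) = (-23213 + 3375)*(-1/28416) = -19838*(-1/28416) = 9919/14208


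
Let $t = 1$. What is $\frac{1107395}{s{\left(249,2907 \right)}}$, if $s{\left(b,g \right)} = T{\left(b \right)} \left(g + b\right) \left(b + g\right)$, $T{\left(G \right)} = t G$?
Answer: $\frac{1107395}{2480123664} \approx 0.00044651$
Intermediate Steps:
$T{\left(G \right)} = G$ ($T{\left(G \right)} = 1 G = G$)
$s{\left(b,g \right)} = b \left(b + g\right)^{2}$ ($s{\left(b,g \right)} = b \left(g + b\right) \left(b + g\right) = b \left(b + g\right) \left(b + g\right) = b \left(b + g\right)^{2}$)
$\frac{1107395}{s{\left(249,2907 \right)}} = \frac{1107395}{249 \left(249 + 2907\right)^{2}} = \frac{1107395}{249 \cdot 3156^{2}} = \frac{1107395}{249 \cdot 9960336} = \frac{1107395}{2480123664}$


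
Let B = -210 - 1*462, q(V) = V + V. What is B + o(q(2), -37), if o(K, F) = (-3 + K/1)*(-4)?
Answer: -676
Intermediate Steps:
q(V) = 2*V
B = -672 (B = -210 - 462 = -672)
o(K, F) = 12 - 4*K (o(K, F) = (-3 + K*1)*(-4) = (-3 + K)*(-4) = 12 - 4*K)
B + o(q(2), -37) = -672 + (12 - 8*2) = -672 + (12 - 4*4) = -672 + (12 - 16) = -672 - 4 = -676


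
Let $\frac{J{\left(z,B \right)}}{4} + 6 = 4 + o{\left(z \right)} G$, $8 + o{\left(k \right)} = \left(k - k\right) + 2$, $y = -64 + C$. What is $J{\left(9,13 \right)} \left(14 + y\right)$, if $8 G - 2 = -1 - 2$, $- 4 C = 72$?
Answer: $340$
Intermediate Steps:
$C = -18$ ($C = \left(- \frac{1}{4}\right) 72 = -18$)
$G = - \frac{1}{8}$ ($G = \frac{1}{4} + \frac{-1 - 2}{8} = \frac{1}{4} + \frac{1}{8} \left(-3\right) = \frac{1}{4} - \frac{3}{8} = - \frac{1}{8} \approx -0.125$)
$y = -82$ ($y = -64 - 18 = -82$)
$o{\left(k \right)} = -6$ ($o{\left(k \right)} = -8 + \left(\left(k - k\right) + 2\right) = -8 + \left(0 + 2\right) = -8 + 2 = -6$)
$J{\left(z,B \right)} = -5$ ($J{\left(z,B \right)} = -24 + 4 \left(4 - - \frac{3}{4}\right) = -24 + 4 \left(4 + \frac{3}{4}\right) = -24 + 4 \cdot \frac{19}{4} = -24 + 19 = -5$)
$J{\left(9,13 \right)} \left(14 + y\right) = - 5 \left(14 - 82\right) = \left(-5\right) \left(-68\right) = 340$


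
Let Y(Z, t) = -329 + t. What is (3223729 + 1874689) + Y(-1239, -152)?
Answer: 5097937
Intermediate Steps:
(3223729 + 1874689) + Y(-1239, -152) = (3223729 + 1874689) + (-329 - 152) = 5098418 - 481 = 5097937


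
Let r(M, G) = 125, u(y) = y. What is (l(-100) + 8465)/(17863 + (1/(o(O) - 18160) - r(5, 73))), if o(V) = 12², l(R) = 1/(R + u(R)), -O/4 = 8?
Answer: 3812633748/7989195175 ≈ 0.47722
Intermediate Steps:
O = -32 (O = -4*8 = -32)
l(R) = 1/(2*R) (l(R) = 1/(R + R) = 1/(2*R))
o(V) = 144
(l(-100) + 8465)/(17863 + (1/(o(O) - 18160) - r(5, 73))) = ((½)/(-100) + 8465)/(17863 + (1/(144 - 18160) - 1*125)) = ((½)*(-1/100) + 8465)/(17863 + (1/(-18016) - 125)) = (-1/200 + 8465)/(17863 + (-1/18016 - 125)) = 1692999/(200*(17863 - 2252001/18016)) = 1692999/(200*(319567807/18016)) = (1692999/200)*(18016/319567807) = 3812633748/7989195175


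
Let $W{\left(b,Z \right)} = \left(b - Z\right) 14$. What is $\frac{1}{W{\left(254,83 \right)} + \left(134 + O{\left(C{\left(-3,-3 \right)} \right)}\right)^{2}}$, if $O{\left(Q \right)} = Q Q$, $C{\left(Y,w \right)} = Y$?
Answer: $\frac{1}{22843} \approx 4.3777 \cdot 10^{-5}$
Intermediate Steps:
$O{\left(Q \right)} = Q^{2}$
$W{\left(b,Z \right)} = - 14 Z + 14 b$
$\frac{1}{W{\left(254,83 \right)} + \left(134 + O{\left(C{\left(-3,-3 \right)} \right)}\right)^{2}} = \frac{1}{\left(\left(-14\right) 83 + 14 \cdot 254\right) + \left(134 + \left(-3\right)^{2}\right)^{2}} = \frac{1}{\left(-1162 + 3556\right) + \left(134 + 9\right)^{2}} = \frac{1}{2394 + 143^{2}} = \frac{1}{2394 + 20449} = \frac{1}{22843}$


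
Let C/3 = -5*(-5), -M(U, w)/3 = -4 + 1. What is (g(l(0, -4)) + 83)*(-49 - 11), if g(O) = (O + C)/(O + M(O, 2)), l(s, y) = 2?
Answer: -5400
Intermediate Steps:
M(U, w) = 9 (M(U, w) = -3*(-4 + 1) = -3*(-3) = 9)
C = 75 (C = 3*(-5*(-5)) = 3*25 = 75)
g(O) = (75 + O)/(9 + O) (g(O) = (O + 75)/(O + 9) = (75 + O)/(9 + O))
(g(l(0, -4)) + 83)*(-49 - 11) = ((75 + 2)/(9 + 2) + 83)*(-49 - 11) = (77/11 + 83)*(-60) = ((1/11)*77 + 83)*(-60) = (7 + 83)*(-60) = 90*(-60) = -5400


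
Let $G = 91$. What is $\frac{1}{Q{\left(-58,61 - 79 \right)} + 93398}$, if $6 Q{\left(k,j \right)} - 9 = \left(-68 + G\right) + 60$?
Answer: $\frac{3}{280240} \approx 1.0705 \cdot 10^{-5}$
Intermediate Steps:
$Q{\left(k,j \right)} = \frac{46}{3}$ ($Q{\left(k,j \right)} = \frac{3}{2} + \frac{\left(-68 + 91\right) + 60}{6} = \frac{3}{2} + \frac{23 + 60}{6} = \frac{3}{2} + \frac{1}{6} \cdot 83 = \frac{3}{2} + \frac{83}{6} = \frac{46}{3}$)
$\frac{1}{Q{\left(-58,61 - 79 \right)} + 93398} = \frac{1}{\frac{46}{3} + 93398} = \frac{1}{\frac{280240}{3}} = \frac{3}{280240}$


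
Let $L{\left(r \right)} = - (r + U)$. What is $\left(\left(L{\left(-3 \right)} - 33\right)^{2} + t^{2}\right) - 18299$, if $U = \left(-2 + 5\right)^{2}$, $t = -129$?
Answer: $-137$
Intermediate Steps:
$U = 9$ ($U = 3^{2} = 9$)
$L{\left(r \right)} = -9 - r$ ($L{\left(r \right)} = - (r + 9) = - (9 + r) = -9 - r$)
$\left(\left(L{\left(-3 \right)} - 33\right)^{2} + t^{2}\right) - 18299 = \left(\left(\left(-9 - -3\right) - 33\right)^{2} + \left(-129\right)^{2}\right) - 18299 = \left(\left(\left(-9 + 3\right) - 33\right)^{2} + 16641\right) - 18299 = \left(\left(-6 - 33\right)^{2} + 16641\right) - 18299 = \left(\left(-39\right)^{2} + 16641\right) - 18299 = \left(1521 + 16641\right) - 18299 = 18162 - 18299 = -137$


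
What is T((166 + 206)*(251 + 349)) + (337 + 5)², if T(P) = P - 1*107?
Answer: 340057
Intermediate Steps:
T(P) = -107 + P (T(P) = P - 107 = -107 + P)
T((166 + 206)*(251 + 349)) + (337 + 5)² = (-107 + (166 + 206)*(251 + 349)) + (337 + 5)² = (-107 + 372*600) + 342² = (-107 + 223200) + 116964 = 223093 + 116964 = 340057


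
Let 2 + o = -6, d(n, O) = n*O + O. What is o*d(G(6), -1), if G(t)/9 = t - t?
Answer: 8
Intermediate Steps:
G(t) = 0 (G(t) = 9*(t - t) = 9*0 = 0)
d(n, O) = O + O*n (d(n, O) = O*n + O = O + O*n)
o = -8 (o = -2 - 6 = -8)
o*d(G(6), -1) = -(-8)*(1 + 0) = -(-8) = -8*(-1) = 8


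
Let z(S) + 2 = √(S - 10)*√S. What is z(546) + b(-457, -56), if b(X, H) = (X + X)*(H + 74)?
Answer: -16454 + 4*√18291 ≈ -15913.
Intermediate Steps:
b(X, H) = 2*X*(74 + H) (b(X, H) = (2*X)*(74 + H) = 2*X*(74 + H))
z(S) = -2 + √S*√(-10 + S) (z(S) = -2 + √(S - 10)*√S = -2 + √(-10 + S)*√S = -2 + √S*√(-10 + S))
z(546) + b(-457, -56) = (-2 + √546*√(-10 + 546)) + 2*(-457)*(74 - 56) = (-2 + √546*√536) + 2*(-457)*18 = (-2 + √546*(2*√134)) - 16452 = (-2 + 4*√18291) - 16452 = -16454 + 4*√18291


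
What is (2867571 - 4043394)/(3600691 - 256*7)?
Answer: -391941/1199633 ≈ -0.32672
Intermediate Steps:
(2867571 - 4043394)/(3600691 - 256*7) = -1175823/(3600691 - 1792) = -1175823/3598899 = -1175823*1/3598899 = -391941/1199633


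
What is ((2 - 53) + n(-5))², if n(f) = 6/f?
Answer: 68121/25 ≈ 2724.8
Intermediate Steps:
((2 - 53) + n(-5))² = ((2 - 53) + 6/(-5))² = (-51 + 6*(-⅕))² = (-51 - 6/5)² = (-261/5)² = 68121/25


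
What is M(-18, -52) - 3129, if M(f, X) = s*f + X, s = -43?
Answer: -2407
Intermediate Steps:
M(f, X) = X - 43*f (M(f, X) = -43*f + X = X - 43*f)
M(-18, -52) - 3129 = (-52 - 43*(-18)) - 3129 = (-52 + 774) - 3129 = 722 - 3129 = -2407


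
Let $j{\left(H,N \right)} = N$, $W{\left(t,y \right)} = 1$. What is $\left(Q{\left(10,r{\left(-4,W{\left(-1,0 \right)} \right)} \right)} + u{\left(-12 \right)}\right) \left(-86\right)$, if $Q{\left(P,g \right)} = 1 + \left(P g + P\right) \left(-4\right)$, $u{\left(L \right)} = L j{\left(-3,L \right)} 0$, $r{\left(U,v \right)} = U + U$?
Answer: $-24166$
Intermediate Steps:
$r{\left(U,v \right)} = 2 U$
$u{\left(L \right)} = 0$ ($u{\left(L \right)} = L L 0 = L^{2} \cdot 0 = 0$)
$Q{\left(P,g \right)} = 1 - 4 P - 4 P g$ ($Q{\left(P,g \right)} = 1 + \left(P + P g\right) \left(-4\right) = 1 - \left(4 P + 4 P g\right) = 1 - 4 P - 4 P g$)
$\left(Q{\left(10,r{\left(-4,W{\left(-1,0 \right)} \right)} \right)} + u{\left(-12 \right)}\right) \left(-86\right) = \left(\left(1 - 40 - 40 \cdot 2 \left(-4\right)\right) + 0\right) \left(-86\right) = \left(\left(1 - 40 - 40 \left(-8\right)\right) + 0\right) \left(-86\right) = \left(\left(1 - 40 + 320\right) + 0\right) \left(-86\right) = \left(281 + 0\right) \left(-86\right) = 281 \left(-86\right) = -24166$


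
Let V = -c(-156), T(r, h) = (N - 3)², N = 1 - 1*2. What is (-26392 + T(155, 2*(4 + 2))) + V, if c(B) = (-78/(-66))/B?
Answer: -3481631/132 ≈ -26376.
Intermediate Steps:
N = -1 (N = 1 - 2 = -1)
T(r, h) = 16 (T(r, h) = (-1 - 3)² = (-4)² = 16)
c(B) = 13/(11*B) (c(B) = (-78*(-1/66))/B = 13/(11*B))
V = 1/132 (V = -13/(11*(-156)) = -13*(-1)/(11*156) = -1*(-1/132) = 1/132 ≈ 0.0075758)
(-26392 + T(155, 2*(4 + 2))) + V = (-26392 + 16) + 1/132 = -26376 + 1/132 = -3481631/132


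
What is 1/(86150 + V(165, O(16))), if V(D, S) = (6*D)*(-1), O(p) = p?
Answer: 1/85160 ≈ 1.1743e-5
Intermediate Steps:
V(D, S) = -6*D
1/(86150 + V(165, O(16))) = 1/(86150 - 6*165) = 1/(86150 - 990) = 1/85160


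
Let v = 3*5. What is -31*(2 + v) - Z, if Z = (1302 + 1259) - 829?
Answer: -2259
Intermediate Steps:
v = 15
Z = 1732 (Z = 2561 - 829 = 1732)
-31*(2 + v) - Z = -31*(2 + 15) - 1*1732 = -31*17 - 1732 = -527 - 1732 = -2259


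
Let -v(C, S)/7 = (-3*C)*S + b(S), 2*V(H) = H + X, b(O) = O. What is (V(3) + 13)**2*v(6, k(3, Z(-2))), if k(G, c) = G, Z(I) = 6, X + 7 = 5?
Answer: 260253/4 ≈ 65063.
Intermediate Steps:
X = -2 (X = -7 + 5 = -2)
V(H) = -1 + H/2 (V(H) = (H - 2)/2 = (-2 + H)/2 = -1 + H/2)
v(C, S) = -7*S + 21*C*S (v(C, S) = -7*((-3*C)*S + S) = -7*(-3*C*S + S) = -7*(S - 3*C*S) = -7*S + 21*C*S)
(V(3) + 13)**2*v(6, k(3, Z(-2))) = ((-1 + (1/2)*3) + 13)**2*(7*3*(-1 + 3*6)) = ((-1 + 3/2) + 13)**2*(7*3*(-1 + 18)) = (1/2 + 13)**2*(7*3*17) = (27/2)**2*357 = (729/4)*357 = 260253/4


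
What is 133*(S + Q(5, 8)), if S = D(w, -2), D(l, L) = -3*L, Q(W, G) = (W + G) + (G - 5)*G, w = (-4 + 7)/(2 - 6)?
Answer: 5719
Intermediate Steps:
w = -¾ (w = 3/(-4) = 3*(-¼) = -¾ ≈ -0.75000)
Q(W, G) = G + W + G*(-5 + G) (Q(W, G) = (G + W) + (-5 + G)*G = (G + W) + G*(-5 + G) = G + W + G*(-5 + G))
S = 6 (S = -3*(-2) = 6)
133*(S + Q(5, 8)) = 133*(6 + (5 + 8² - 4*8)) = 133*(6 + (5 + 64 - 32)) = 133*(6 + 37) = 133*43 = 5719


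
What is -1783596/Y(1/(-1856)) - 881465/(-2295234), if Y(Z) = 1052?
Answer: -1023210720071/603646542 ≈ -1695.0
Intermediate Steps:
-1783596/Y(1/(-1856)) - 881465/(-2295234) = -1783596/1052 - 881465/(-2295234) = -1783596*1/1052 - 881465*(-1/2295234) = -445899/263 + 881465/2295234 = -1023210720071/603646542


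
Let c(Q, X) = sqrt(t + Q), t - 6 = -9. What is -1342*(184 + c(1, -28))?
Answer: -246928 - 1342*I*sqrt(2) ≈ -2.4693e+5 - 1897.9*I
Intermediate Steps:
t = -3 (t = 6 - 9 = -3)
c(Q, X) = sqrt(-3 + Q)
-1342*(184 + c(1, -28)) = -1342*(184 + sqrt(-3 + 1)) = -1342*(184 + sqrt(-2)) = -1342*(184 + I*sqrt(2)) = -246928 - 1342*I*sqrt(2)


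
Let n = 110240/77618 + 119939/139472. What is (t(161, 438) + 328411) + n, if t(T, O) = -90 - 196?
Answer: 1776077120659291/5412768848 ≈ 3.2813e+5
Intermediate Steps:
n = 12342409291/5412768848 (n = 110240*(1/77618) + 119939*(1/139472) = 55120/38809 + 119939/139472 = 12342409291/5412768848 ≈ 2.2802)
t(T, O) = -286
(t(161, 438) + 328411) + n = (-286 + 328411) + 12342409291/5412768848 = 328125 + 12342409291/5412768848 = 1776077120659291/5412768848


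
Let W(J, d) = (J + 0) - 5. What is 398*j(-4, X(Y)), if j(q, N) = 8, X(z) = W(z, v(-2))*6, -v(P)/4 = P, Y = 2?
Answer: 3184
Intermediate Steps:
v(P) = -4*P
W(J, d) = -5 + J (W(J, d) = J - 5 = -5 + J)
X(z) = -30 + 6*z (X(z) = (-5 + z)*6 = -30 + 6*z)
398*j(-4, X(Y)) = 398*8 = 3184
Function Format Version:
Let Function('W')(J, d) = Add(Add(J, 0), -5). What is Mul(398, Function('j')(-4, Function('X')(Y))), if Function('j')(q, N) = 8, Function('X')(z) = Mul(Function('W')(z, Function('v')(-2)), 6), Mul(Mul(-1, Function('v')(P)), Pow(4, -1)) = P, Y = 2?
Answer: 3184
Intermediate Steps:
Function('v')(P) = Mul(-4, P)
Function('W')(J, d) = Add(-5, J) (Function('W')(J, d) = Add(J, -5) = Add(-5, J))
Function('X')(z) = Add(-30, Mul(6, z)) (Function('X')(z) = Mul(Add(-5, z), 6) = Add(-30, Mul(6, z)))
Mul(398, Function('j')(-4, Function('X')(Y))) = Mul(398, 8) = 3184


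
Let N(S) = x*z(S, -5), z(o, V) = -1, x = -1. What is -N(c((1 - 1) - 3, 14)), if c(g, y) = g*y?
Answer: -1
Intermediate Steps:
N(S) = 1 (N(S) = -1*(-1) = 1)
-N(c((1 - 1) - 3, 14)) = -1*1 = -1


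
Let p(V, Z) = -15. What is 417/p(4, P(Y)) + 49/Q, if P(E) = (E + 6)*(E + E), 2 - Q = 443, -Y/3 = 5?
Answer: -1256/45 ≈ -27.911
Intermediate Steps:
Y = -15 (Y = -3*5 = -15)
Q = -441 (Q = 2 - 1*443 = 2 - 443 = -441)
P(E) = 2*E*(6 + E) (P(E) = (6 + E)*(2*E) = 2*E*(6 + E))
417/p(4, P(Y)) + 49/Q = 417/(-15) + 49/(-441) = 417*(-1/15) + 49*(-1/441) = -139/5 - ⅑ = -1256/45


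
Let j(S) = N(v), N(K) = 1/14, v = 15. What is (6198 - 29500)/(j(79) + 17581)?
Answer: -5348/4035 ≈ -1.3254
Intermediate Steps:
N(K) = 1/14
j(S) = 1/14
(6198 - 29500)/(j(79) + 17581) = (6198 - 29500)/(1/14 + 17581) = -23302/246135/14 = -23302*14/246135 = -5348/4035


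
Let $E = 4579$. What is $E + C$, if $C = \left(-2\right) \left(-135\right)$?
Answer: $4849$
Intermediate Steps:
$C = 270$
$E + C = 4579 + 270 = 4849$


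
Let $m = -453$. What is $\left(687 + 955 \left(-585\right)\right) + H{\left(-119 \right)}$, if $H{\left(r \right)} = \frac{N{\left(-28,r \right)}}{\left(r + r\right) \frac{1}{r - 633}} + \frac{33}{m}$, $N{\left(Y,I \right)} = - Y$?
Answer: $- \frac{1432128279}{2567} \approx -5.579 \cdot 10^{5}$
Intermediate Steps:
$H{\left(r \right)} = - \frac{11}{151} + \frac{14 \left(-633 + r\right)}{r}$ ($H{\left(r \right)} = \frac{\left(-1\right) \left(-28\right)}{\left(r + r\right) \frac{1}{r - 633}} + \frac{33}{-453} = \frac{28}{2 r \frac{1}{-633 + r}} + 33 \left(- \frac{1}{453}\right) = \frac{28}{2 r \frac{1}{-633 + r}} - \frac{11}{151} = 28 \frac{-633 + r}{2 r} - \frac{11}{151} = \frac{14 \left(-633 + r\right)}{r} - \frac{11}{151} = - \frac{11}{151} + \frac{14 \left(-633 + r\right)}{r}$)
$\left(687 + 955 \left(-585\right)\right) + H{\left(-119 \right)} = \left(687 + 955 \left(-585\right)\right) - \left(- \frac{2103}{151} + \frac{8862}{-119}\right) = \left(687 - 558675\right) + \left(\frac{2103}{151} - - \frac{1266}{17}\right) = -557988 + \left(\frac{2103}{151} + \frac{1266}{17}\right) = -557988 + \frac{226917}{2567} = - \frac{1432128279}{2567}$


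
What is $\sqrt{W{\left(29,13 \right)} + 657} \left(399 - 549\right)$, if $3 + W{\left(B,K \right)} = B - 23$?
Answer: $- 300 \sqrt{165} \approx -3853.6$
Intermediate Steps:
$W{\left(B,K \right)} = -26 + B$ ($W{\left(B,K \right)} = -3 + \left(B - 23\right) = -3 + \left(-23 + B\right) = -26 + B$)
$\sqrt{W{\left(29,13 \right)} + 657} \left(399 - 549\right) = \sqrt{\left(-26 + 29\right) + 657} \left(399 - 549\right) = \sqrt{3 + 657} \left(-150\right) = \sqrt{660} \left(-150\right) = 2 \sqrt{165} \left(-150\right) = - 300 \sqrt{165}$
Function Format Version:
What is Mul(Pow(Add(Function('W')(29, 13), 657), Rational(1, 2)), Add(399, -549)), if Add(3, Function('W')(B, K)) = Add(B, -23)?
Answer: Mul(-300, Pow(165, Rational(1, 2))) ≈ -3853.6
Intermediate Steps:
Function('W')(B, K) = Add(-26, B) (Function('W')(B, K) = Add(-3, Add(B, -23)) = Add(-3, Add(-23, B)) = Add(-26, B))
Mul(Pow(Add(Function('W')(29, 13), 657), Rational(1, 2)), Add(399, -549)) = Mul(Pow(Add(Add(-26, 29), 657), Rational(1, 2)), Add(399, -549)) = Mul(Pow(Add(3, 657), Rational(1, 2)), -150) = Mul(Pow(660, Rational(1, 2)), -150) = Mul(Mul(2, Pow(165, Rational(1, 2))), -150) = Mul(-300, Pow(165, Rational(1, 2)))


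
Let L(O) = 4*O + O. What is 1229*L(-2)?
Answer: -12290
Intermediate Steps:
L(O) = 5*O
1229*L(-2) = 1229*(5*(-2)) = 1229*(-10) = -12290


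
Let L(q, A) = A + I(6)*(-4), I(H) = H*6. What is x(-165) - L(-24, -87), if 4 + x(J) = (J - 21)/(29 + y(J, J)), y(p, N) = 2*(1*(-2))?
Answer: 5489/25 ≈ 219.56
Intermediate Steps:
y(p, N) = -4 (y(p, N) = 2*(-2) = -4)
I(H) = 6*H
x(J) = -121/25 + J/25 (x(J) = -4 + (J - 21)/(29 - 4) = -4 + (-21 + J)/25 = -4 + (-21 + J)*(1/25) = -4 + (-21/25 + J/25) = -121/25 + J/25)
L(q, A) = -144 + A (L(q, A) = A + (6*6)*(-4) = A + 36*(-4) = A - 144 = -144 + A)
x(-165) - L(-24, -87) = (-121/25 + (1/25)*(-165)) - (-144 - 87) = (-121/25 - 33/5) - 1*(-231) = -286/25 + 231 = 5489/25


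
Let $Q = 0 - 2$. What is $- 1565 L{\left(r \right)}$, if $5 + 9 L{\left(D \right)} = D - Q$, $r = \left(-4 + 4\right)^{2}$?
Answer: $\frac{1565}{3} \approx 521.67$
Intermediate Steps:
$r = 0$ ($r = 0^{2} = 0$)
$Q = -2$
$L{\left(D \right)} = - \frac{1}{3} + \frac{D}{9}$ ($L{\left(D \right)} = - \frac{5}{9} + \frac{D - -2}{9} = - \frac{5}{9} + \frac{D + 2}{9} = - \frac{5}{9} + \frac{2 + D}{9} = - \frac{5}{9} + \left(\frac{2}{9} + \frac{D}{9}\right) = - \frac{1}{3} + \frac{D}{9}$)
$- 1565 L{\left(r \right)} = - 1565 \left(- \frac{1}{3} + \frac{1}{9} \cdot 0\right) = - 1565 \left(- \frac{1}{3} + 0\right) = \left(-1565\right) \left(- \frac{1}{3}\right) = \frac{1565}{3}$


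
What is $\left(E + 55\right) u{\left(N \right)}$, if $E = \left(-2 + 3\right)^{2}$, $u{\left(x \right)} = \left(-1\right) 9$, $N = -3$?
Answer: $-504$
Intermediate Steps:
$u{\left(x \right)} = -9$
$E = 1$ ($E = 1^{2} = 1$)
$\left(E + 55\right) u{\left(N \right)} = \left(1 + 55\right) \left(-9\right) = 56 \left(-9\right) = -504$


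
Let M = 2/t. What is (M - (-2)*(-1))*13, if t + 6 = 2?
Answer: -65/2 ≈ -32.500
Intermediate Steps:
t = -4 (t = -6 + 2 = -4)
M = -½ (M = 2/(-4) = 2*(-¼) = -½ ≈ -0.50000)
(M - (-2)*(-1))*13 = (-½ - (-2)*(-1))*13 = (-½ - 2*1)*13 = (-½ - 2)*13 = -5/2*13 = -65/2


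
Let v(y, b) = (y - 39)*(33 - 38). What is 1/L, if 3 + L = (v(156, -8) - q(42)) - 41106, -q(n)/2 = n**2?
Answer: -1/38166 ≈ -2.6201e-5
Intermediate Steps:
v(y, b) = 195 - 5*y (v(y, b) = (-39 + y)*(-5) = 195 - 5*y)
q(n) = -2*n**2
L = -38166 (L = -3 + (((195 - 5*156) - (-2)*42**2) - 41106) = -3 + (((195 - 780) - (-2)*1764) - 41106) = -3 + ((-585 - 1*(-3528)) - 41106) = -3 + ((-585 + 3528) - 41106) = -3 + (2943 - 41106) = -3 - 38163 = -38166)
1/L = 1/(-38166) = -1/38166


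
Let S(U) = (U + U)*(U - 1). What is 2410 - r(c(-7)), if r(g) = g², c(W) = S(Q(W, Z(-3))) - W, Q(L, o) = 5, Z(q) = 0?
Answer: 201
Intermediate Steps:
S(U) = 2*U*(-1 + U) (S(U) = (2*U)*(-1 + U) = 2*U*(-1 + U))
c(W) = 40 - W (c(W) = 2*5*(-1 + 5) - W = 2*5*4 - W = 40 - W)
2410 - r(c(-7)) = 2410 - (40 - 1*(-7))² = 2410 - (40 + 7)² = 2410 - 1*47² = 2410 - 1*2209 = 2410 - 2209 = 201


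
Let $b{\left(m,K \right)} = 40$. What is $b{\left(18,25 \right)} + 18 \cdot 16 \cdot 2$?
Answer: $616$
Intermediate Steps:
$b{\left(18,25 \right)} + 18 \cdot 16 \cdot 2 = 40 + 18 \cdot 16 \cdot 2 = 40 + 288 \cdot 2 = 40 + 576 = 616$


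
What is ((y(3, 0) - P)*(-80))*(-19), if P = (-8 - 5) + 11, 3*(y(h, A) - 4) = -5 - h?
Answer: 15200/3 ≈ 5066.7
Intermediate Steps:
y(h, A) = 7/3 - h/3 (y(h, A) = 4 + (-5 - h)/3 = 4 + (-5/3 - h/3) = 7/3 - h/3)
P = -2 (P = -13 + 11 = -2)
((y(3, 0) - P)*(-80))*(-19) = (((7/3 - 1/3*3) - 1*(-2))*(-80))*(-19) = (((7/3 - 1) + 2)*(-80))*(-19) = ((4/3 + 2)*(-80))*(-19) = ((10/3)*(-80))*(-19) = -800/3*(-19) = 15200/3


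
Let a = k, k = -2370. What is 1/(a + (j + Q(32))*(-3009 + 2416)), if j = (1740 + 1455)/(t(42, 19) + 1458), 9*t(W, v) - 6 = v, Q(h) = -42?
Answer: 13147/279229077 ≈ 4.7083e-5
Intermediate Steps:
t(W, v) = 2/3 + v/9
a = -2370
j = 28755/13147 (j = (1740 + 1455)/((2/3 + (1/9)*19) + 1458) = 3195/((2/3 + 19/9) + 1458) = 3195/(25/9 + 1458) = 3195/(13147/9) = 3195*(9/13147) = 28755/13147 ≈ 2.1872)
1/(a + (j + Q(32))*(-3009 + 2416)) = 1/(-2370 + (28755/13147 - 42)*(-3009 + 2416)) = 1/(-2370 - 523419/13147*(-593)) = 1/(-2370 + 310387467/13147) = 1/(279229077/13147) = 13147/279229077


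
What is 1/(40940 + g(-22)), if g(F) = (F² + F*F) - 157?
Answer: 1/41751 ≈ 2.3952e-5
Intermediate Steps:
g(F) = -157 + 2*F² (g(F) = (F² + F²) - 157 = 2*F² - 157 = -157 + 2*F²)
1/(40940 + g(-22)) = 1/(40940 + (-157 + 2*(-22)²)) = 1/(40940 + (-157 + 2*484)) = 1/(40940 + (-157 + 968)) = 1/(40940 + 811) = 1/41751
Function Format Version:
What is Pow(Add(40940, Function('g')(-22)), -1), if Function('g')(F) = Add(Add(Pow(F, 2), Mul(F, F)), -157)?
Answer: Rational(1, 41751) ≈ 2.3952e-5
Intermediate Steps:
Function('g')(F) = Add(-157, Mul(2, Pow(F, 2))) (Function('g')(F) = Add(Add(Pow(F, 2), Pow(F, 2)), -157) = Add(Mul(2, Pow(F, 2)), -157) = Add(-157, Mul(2, Pow(F, 2))))
Pow(Add(40940, Function('g')(-22)), -1) = Pow(Add(40940, Add(-157, Mul(2, Pow(-22, 2)))), -1) = Pow(Add(40940, Add(-157, Mul(2, 484))), -1) = Pow(Add(40940, Add(-157, 968)), -1) = Pow(Add(40940, 811), -1) = Pow(41751, -1) = Rational(1, 41751)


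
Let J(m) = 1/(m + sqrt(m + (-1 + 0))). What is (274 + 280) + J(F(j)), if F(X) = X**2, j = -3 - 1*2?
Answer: 332979/601 - 2*sqrt(6)/601 ≈ 554.03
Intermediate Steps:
j = -5 (j = -3 - 2 = -5)
J(m) = 1/(m + sqrt(-1 + m)) (J(m) = 1/(m + sqrt(m - 1)) = 1/(m + sqrt(-1 + m)))
(274 + 280) + J(F(j)) = (274 + 280) + 1/((-5)**2 + sqrt(-1 + (-5)**2)) = 554 + 1/(25 + sqrt(-1 + 25)) = 554 + 1/(25 + sqrt(24)) = 554 + 1/(25 + 2*sqrt(6))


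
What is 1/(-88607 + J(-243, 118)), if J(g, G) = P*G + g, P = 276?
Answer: -1/56282 ≈ -1.7768e-5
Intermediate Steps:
J(g, G) = g + 276*G (J(g, G) = 276*G + g = g + 276*G)
1/(-88607 + J(-243, 118)) = 1/(-88607 + (-243 + 276*118)) = 1/(-88607 + (-243 + 32568)) = 1/(-88607 + 32325) = 1/(-56282) = -1/56282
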